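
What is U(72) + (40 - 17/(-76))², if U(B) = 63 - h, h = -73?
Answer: 10130785/5776 ≈ 1753.9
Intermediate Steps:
U(B) = 136 (U(B) = 63 - 1*(-73) = 63 + 73 = 136)
U(72) + (40 - 17/(-76))² = 136 + (40 - 17/(-76))² = 136 + (40 - 17*(-1/76))² = 136 + (40 + 17/76)² = 136 + (3057/76)² = 136 + 9345249/5776 = 10130785/5776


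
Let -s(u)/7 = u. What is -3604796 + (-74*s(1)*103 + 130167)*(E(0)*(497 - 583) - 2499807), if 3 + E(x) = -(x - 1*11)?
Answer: -458896947691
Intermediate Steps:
E(x) = 8 - x (E(x) = -3 - (x - 1*11) = -3 - (x - 11) = -3 - (-11 + x) = -3 + (11 - x) = 8 - x)
s(u) = -7*u
-3604796 + (-74*s(1)*103 + 130167)*(E(0)*(497 - 583) - 2499807) = -3604796 + (-(-518)*103 + 130167)*((8 - 1*0)*(497 - 583) - 2499807) = -3604796 + (-74*(-7)*103 + 130167)*((8 + 0)*(-86) - 2499807) = -3604796 + (518*103 + 130167)*(8*(-86) - 2499807) = -3604796 + (53354 + 130167)*(-688 - 2499807) = -3604796 + 183521*(-2500495) = -3604796 - 458893342895 = -458896947691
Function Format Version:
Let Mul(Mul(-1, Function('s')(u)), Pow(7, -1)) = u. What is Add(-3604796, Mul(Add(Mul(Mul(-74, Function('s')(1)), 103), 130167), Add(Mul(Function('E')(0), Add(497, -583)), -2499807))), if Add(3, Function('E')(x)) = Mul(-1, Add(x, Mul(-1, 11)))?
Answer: -458896947691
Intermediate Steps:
Function('E')(x) = Add(8, Mul(-1, x)) (Function('E')(x) = Add(-3, Mul(-1, Add(x, Mul(-1, 11)))) = Add(-3, Mul(-1, Add(x, -11))) = Add(-3, Mul(-1, Add(-11, x))) = Add(-3, Add(11, Mul(-1, x))) = Add(8, Mul(-1, x)))
Function('s')(u) = Mul(-7, u)
Add(-3604796, Mul(Add(Mul(Mul(-74, Function('s')(1)), 103), 130167), Add(Mul(Function('E')(0), Add(497, -583)), -2499807))) = Add(-3604796, Mul(Add(Mul(Mul(-74, Mul(-7, 1)), 103), 130167), Add(Mul(Add(8, Mul(-1, 0)), Add(497, -583)), -2499807))) = Add(-3604796, Mul(Add(Mul(Mul(-74, -7), 103), 130167), Add(Mul(Add(8, 0), -86), -2499807))) = Add(-3604796, Mul(Add(Mul(518, 103), 130167), Add(Mul(8, -86), -2499807))) = Add(-3604796, Mul(Add(53354, 130167), Add(-688, -2499807))) = Add(-3604796, Mul(183521, -2500495)) = Add(-3604796, -458893342895) = -458896947691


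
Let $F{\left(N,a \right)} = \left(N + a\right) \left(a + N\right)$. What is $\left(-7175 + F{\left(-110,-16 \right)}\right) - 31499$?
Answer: $-22798$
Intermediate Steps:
$F{\left(N,a \right)} = \left(N + a\right)^{2}$ ($F{\left(N,a \right)} = \left(N + a\right) \left(N + a\right) = \left(N + a\right)^{2}$)
$\left(-7175 + F{\left(-110,-16 \right)}\right) - 31499 = \left(-7175 + \left(-110 - 16\right)^{2}\right) - 31499 = \left(-7175 + \left(-126\right)^{2}\right) - 31499 = \left(-7175 + 15876\right) - 31499 = 8701 - 31499 = -22798$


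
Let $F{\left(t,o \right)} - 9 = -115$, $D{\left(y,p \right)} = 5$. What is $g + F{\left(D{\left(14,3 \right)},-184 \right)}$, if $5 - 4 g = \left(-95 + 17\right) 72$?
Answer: $\frac{5197}{4} \approx 1299.3$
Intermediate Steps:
$F{\left(t,o \right)} = -106$ ($F{\left(t,o \right)} = 9 - 115 = -106$)
$g = \frac{5621}{4}$ ($g = \frac{5}{4} - \frac{\left(-95 + 17\right) 72}{4} = \frac{5}{4} - \frac{\left(-78\right) 72}{4} = \frac{5}{4} - -1404 = \frac{5}{4} + 1404 = \frac{5621}{4} \approx 1405.3$)
$g + F{\left(D{\left(14,3 \right)},-184 \right)} = \frac{5621}{4} - 106 = \frac{5197}{4}$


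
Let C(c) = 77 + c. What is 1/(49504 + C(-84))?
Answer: 1/49497 ≈ 2.0203e-5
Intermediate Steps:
1/(49504 + C(-84)) = 1/(49504 + (77 - 84)) = 1/(49504 - 7) = 1/49497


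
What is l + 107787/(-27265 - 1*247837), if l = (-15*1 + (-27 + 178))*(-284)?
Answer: -10625647435/275102 ≈ -38624.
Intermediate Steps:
l = -38624 (l = (-15 + 151)*(-284) = 136*(-284) = -38624)
l + 107787/(-27265 - 1*247837) = -38624 + 107787/(-27265 - 1*247837) = -38624 + 107787/(-27265 - 247837) = -38624 + 107787/(-275102) = -38624 + 107787*(-1/275102) = -38624 - 107787/275102 = -10625647435/275102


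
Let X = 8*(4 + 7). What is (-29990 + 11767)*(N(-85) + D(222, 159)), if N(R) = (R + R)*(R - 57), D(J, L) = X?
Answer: -441506844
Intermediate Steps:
X = 88 (X = 8*11 = 88)
D(J, L) = 88
N(R) = 2*R*(-57 + R) (N(R) = (2*R)*(-57 + R) = 2*R*(-57 + R))
(-29990 + 11767)*(N(-85) + D(222, 159)) = (-29990 + 11767)*(2*(-85)*(-57 - 85) + 88) = -18223*(2*(-85)*(-142) + 88) = -18223*(24140 + 88) = -18223*24228 = -441506844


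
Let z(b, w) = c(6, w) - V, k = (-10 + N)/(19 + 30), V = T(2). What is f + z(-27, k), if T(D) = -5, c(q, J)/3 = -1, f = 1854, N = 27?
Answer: 1856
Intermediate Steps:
c(q, J) = -3 (c(q, J) = 3*(-1) = -3)
V = -5
k = 17/49 (k = (-10 + 27)/(19 + 30) = 17/49 ≈ 0.34694)
z(b, w) = 2 (z(b, w) = -3 - 1*(-5) = -3 + 5 = 2)
f + z(-27, k) = 1854 + 2 = 1856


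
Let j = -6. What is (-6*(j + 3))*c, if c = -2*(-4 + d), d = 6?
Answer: -72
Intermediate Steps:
c = -4 (c = -2*(-4 + 6) = -2*2 = -4)
(-6*(j + 3))*c = -6*(-6 + 3)*(-4) = -6*(-3)*(-4) = 18*(-4) = -72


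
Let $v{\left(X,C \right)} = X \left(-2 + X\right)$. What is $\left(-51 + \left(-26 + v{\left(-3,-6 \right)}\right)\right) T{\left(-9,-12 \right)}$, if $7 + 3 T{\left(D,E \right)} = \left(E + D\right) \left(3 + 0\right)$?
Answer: $\frac{4340}{3} \approx 1446.7$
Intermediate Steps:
$T{\left(D,E \right)} = - \frac{7}{3} + D + E$ ($T{\left(D,E \right)} = - \frac{7}{3} + \frac{\left(E + D\right) \left(3 + 0\right)}{3} = - \frac{7}{3} + \frac{\left(D + E\right) 3}{3} = - \frac{7}{3} + \frac{3 D + 3 E}{3} = - \frac{7}{3} + \left(D + E\right) = - \frac{7}{3} + D + E$)
$\left(-51 + \left(-26 + v{\left(-3,-6 \right)}\right)\right) T{\left(-9,-12 \right)} = \left(-51 - \left(26 + 3 \left(-2 - 3\right)\right)\right) \left(- \frac{7}{3} - 9 - 12\right) = \left(-51 - 11\right) \left(- \frac{70}{3}\right) = \left(-62\right) \left(- \frac{70}{3}\right) = \frac{4340}{3}$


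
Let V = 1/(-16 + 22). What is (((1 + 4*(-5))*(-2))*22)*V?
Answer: 418/3 ≈ 139.33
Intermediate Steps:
V = ⅙ (V = 1/6 = ⅙ ≈ 0.16667)
(((1 + 4*(-5))*(-2))*22)*V = (((1 + 4*(-5))*(-2))*22)*(⅙) = (((1 - 20)*(-2))*22)*(⅙) = (-19*(-2)*22)*(⅙) = (38*22)*(⅙) = 836*(⅙) = 418/3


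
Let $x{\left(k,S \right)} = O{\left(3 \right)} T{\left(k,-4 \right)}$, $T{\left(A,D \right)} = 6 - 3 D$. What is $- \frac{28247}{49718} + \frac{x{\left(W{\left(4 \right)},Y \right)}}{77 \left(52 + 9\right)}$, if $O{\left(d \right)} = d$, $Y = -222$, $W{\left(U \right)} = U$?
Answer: $- \frac{129991387}{233525446} \approx -0.55665$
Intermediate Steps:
$x{\left(k,S \right)} = 54$ ($x{\left(k,S \right)} = 3 \left(6 - -12\right) = 3 \left(6 + 12\right) = 3 \cdot 18 = 54$)
$- \frac{28247}{49718} + \frac{x{\left(W{\left(4 \right)},Y \right)}}{77 \left(52 + 9\right)} = - \frac{28247}{49718} + \frac{54}{77 \left(52 + 9\right)} = \left(-28247\right) \frac{1}{49718} + \frac{54}{77 \cdot 61} = - \frac{28247}{49718} + \frac{54}{4697} = - \frac{129991387}{233525446}$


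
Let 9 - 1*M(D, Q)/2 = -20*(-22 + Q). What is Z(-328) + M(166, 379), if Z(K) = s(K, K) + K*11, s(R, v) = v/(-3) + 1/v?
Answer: 10626541/984 ≈ 10799.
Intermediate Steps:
s(R, v) = 1/v - v/3 (s(R, v) = v*(-1/3) + 1/v = -v/3 + 1/v = 1/v - v/3)
M(D, Q) = -862 + 40*Q (M(D, Q) = 18 - (-40)*(-22 + Q) = 18 - 2*(440 - 20*Q) = 18 + (-880 + 40*Q) = -862 + 40*Q)
Z(K) = 1/K + 32*K/3 (Z(K) = (1/K - K/3) + K*11 = (1/K - K/3) + 11*K = 1/K + 32*K/3)
Z(-328) + M(166, 379) = (1/(-328) + (32/3)*(-328)) + (-862 + 40*379) = (-1/328 - 10496/3) + (-862 + 15160) = -3442691/984 + 14298 = 10626541/984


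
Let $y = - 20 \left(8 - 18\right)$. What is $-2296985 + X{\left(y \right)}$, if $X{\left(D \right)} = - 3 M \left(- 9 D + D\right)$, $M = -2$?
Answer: $-2306585$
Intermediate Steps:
$y = 200$ ($y = \left(-20\right) \left(-10\right) = 200$)
$X{\left(D \right)} = - 48 D$ ($X{\left(D \right)} = \left(-3\right) \left(-2\right) \left(- 9 D + D\right) = 6 \left(- 8 D\right) = - 48 D$)
$-2296985 + X{\left(y \right)} = -2296985 - 9600 = -2306585$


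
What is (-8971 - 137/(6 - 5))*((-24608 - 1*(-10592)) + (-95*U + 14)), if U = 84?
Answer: 200212056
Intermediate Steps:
(-8971 - 137/(6 - 5))*((-24608 - 1*(-10592)) + (-95*U + 14)) = (-8971 - 137/(6 - 5))*((-24608 - 1*(-10592)) + (-95*84 + 14)) = (-8971 - 137/1)*((-24608 + 10592) + (-7980 + 14)) = (-8971 + 1*(-137))*(-14016 - 7966) = (-8971 - 137)*(-21982) = -9108*(-21982) = 200212056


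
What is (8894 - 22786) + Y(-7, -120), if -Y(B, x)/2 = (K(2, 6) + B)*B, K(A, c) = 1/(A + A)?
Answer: -27973/2 ≈ -13987.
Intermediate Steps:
K(A, c) = 1/(2*A)
Y(B, x) = -2*B*(¼ + B) (Y(B, x) = -2*((½)/2 + B)*B = -2*((½)*(½) + B)*B = -2*(¼ + B)*B = -2*B*(¼ + B))
(8894 - 22786) + Y(-7, -120) = (8894 - 22786) - ½*(-7)*(1 + 4*(-7)) = -13892 - ½*(-7)*(1 - 28) = -13892 - ½*(-7)*(-27) = -13892 - 189/2 = -27973/2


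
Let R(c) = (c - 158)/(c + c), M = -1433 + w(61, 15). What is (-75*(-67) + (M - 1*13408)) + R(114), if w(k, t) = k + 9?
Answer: -555533/57 ≈ -9746.2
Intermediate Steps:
w(k, t) = 9 + k
M = -1363 (M = -1433 + (9 + 61) = -1433 + 70 = -1363)
R(c) = (-158 + c)/(2*c) (R(c) = (-158 + c)/((2*c)) = (-158 + c)*(1/(2*c)) = (-158 + c)/(2*c))
(-75*(-67) + (M - 1*13408)) + R(114) = (-75*(-67) + (-1363 - 1*13408)) + (½)*(-158 + 114)/114 = (5025 + (-1363 - 13408)) + (½)*(1/114)*(-44) = (5025 - 14771) - 11/57 = -9746 - 11/57 = -555533/57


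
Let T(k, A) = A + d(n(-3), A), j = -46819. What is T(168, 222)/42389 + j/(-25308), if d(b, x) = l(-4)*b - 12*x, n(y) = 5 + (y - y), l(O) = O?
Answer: 101173805/56462148 ≈ 1.7919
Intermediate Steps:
n(y) = 5 (n(y) = 5 + 0 = 5)
d(b, x) = -12*x - 4*b (d(b, x) = -4*b - 12*x = -12*x - 4*b)
T(k, A) = -20 - 11*A (T(k, A) = A + (-12*A - 4*5) = A + (-12*A - 20) = A + (-20 - 12*A) = -20 - 11*A)
T(168, 222)/42389 + j/(-25308) = (-20 - 11*222)/42389 - 46819/(-25308) = (-20 - 2442)*(1/42389) - 46819*(-1/25308) = -2462*1/42389 + 46819/25308 = -2462/42389 + 46819/25308 = 101173805/56462148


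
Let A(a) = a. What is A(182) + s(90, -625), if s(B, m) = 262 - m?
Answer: 1069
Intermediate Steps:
A(182) + s(90, -625) = 182 + (262 - 1*(-625)) = 182 + (262 + 625) = 182 + 887 = 1069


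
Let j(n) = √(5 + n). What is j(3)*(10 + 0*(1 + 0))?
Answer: 20*√2 ≈ 28.284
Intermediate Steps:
j(3)*(10 + 0*(1 + 0)) = √(5 + 3)*(10 + 0*(1 + 0)) = √8*(10 + 0*1) = (2*√2)*(10 + 0) = (2*√2)*10 = 20*√2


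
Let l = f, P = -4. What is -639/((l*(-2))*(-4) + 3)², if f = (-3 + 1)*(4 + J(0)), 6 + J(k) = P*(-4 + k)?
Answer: -639/48841 ≈ -0.013083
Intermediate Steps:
J(k) = 10 - 4*k (J(k) = -6 - 4*(-4 + k) = -6 + (16 - 4*k) = 10 - 4*k)
f = -28 (f = (-3 + 1)*(4 + (10 - 4*0)) = -2*(4 + (10 + 0)) = -2*(4 + 10) = -2*14 = -28)
l = -28
-639/((l*(-2))*(-4) + 3)² = -639/(-28*(-2)*(-4) + 3)² = -639/(56*(-4) + 3)² = -639/(-224 + 3)² = -639/((-221)²) = -639/48841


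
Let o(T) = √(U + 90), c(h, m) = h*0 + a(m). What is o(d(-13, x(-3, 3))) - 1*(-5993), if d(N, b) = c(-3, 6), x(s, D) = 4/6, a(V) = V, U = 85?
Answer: 5993 + 5*√7 ≈ 6006.2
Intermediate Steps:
x(s, D) = ⅔ (x(s, D) = 4*(⅙) = ⅔)
c(h, m) = m (c(h, m) = h*0 + m = 0 + m = m)
d(N, b) = 6
o(T) = 5*√7 (o(T) = √(85 + 90) = √175 = 5*√7)
o(d(-13, x(-3, 3))) - 1*(-5993) = 5*√7 - 1*(-5993) = 5*√7 + 5993 = 5993 + 5*√7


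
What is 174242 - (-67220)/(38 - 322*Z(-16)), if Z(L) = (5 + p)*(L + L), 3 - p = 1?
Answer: 6287207696/36083 ≈ 1.7424e+5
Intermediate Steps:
p = 2 (p = 3 - 1*1 = 3 - 1 = 2)
Z(L) = 14*L (Z(L) = (5 + 2)*(L + L) = 7*(2*L) = 14*L)
174242 - (-67220)/(38 - 322*Z(-16)) = 174242 - (-67220)/(38 - 4508*(-16)) = 174242 - (-67220)/(38 - 322*(-224)) = 174242 - (-67220)/(38 + 72128) = 174242 - (-67220)/72166 = 174242 - 1*(-33610/36083) = 174242 + 33610/36083 = 6287207696/36083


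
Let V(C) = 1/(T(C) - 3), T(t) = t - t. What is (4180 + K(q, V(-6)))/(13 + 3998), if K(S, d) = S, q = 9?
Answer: 4189/4011 ≈ 1.0444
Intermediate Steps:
T(t) = 0
V(C) = -⅓ (V(C) = 1/(0 - 3) = 1/(-3) = -⅓)
(4180 + K(q, V(-6)))/(13 + 3998) = (4180 + 9)/(13 + 3998) = 4189/4011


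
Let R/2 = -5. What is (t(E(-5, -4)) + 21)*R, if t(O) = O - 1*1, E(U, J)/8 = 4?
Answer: -520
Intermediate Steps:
E(U, J) = 32 (E(U, J) = 8*4 = 32)
t(O) = -1 + O (t(O) = O - 1 = -1 + O)
R = -10 (R = 2*(-5) = -10)
(t(E(-5, -4)) + 21)*R = ((-1 + 32) + 21)*(-10) = (31 + 21)*(-10) = 52*(-10) = -520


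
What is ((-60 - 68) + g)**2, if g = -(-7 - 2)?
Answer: 14161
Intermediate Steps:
g = 9 (g = -1*(-9) = 9)
((-60 - 68) + g)**2 = ((-60 - 68) + 9)**2 = (-128 + 9)**2 = (-119)**2 = 14161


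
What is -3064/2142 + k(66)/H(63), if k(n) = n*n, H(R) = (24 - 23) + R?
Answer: 1141807/17136 ≈ 66.632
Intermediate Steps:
H(R) = 1 + R
k(n) = n**2
-3064/2142 + k(66)/H(63) = -3064/2142 + 66**2/(1 + 63) = -3064*1/2142 + 4356/64 = -1532/1071 + 4356*(1/64) = -1532/1071 + 1089/16 = 1141807/17136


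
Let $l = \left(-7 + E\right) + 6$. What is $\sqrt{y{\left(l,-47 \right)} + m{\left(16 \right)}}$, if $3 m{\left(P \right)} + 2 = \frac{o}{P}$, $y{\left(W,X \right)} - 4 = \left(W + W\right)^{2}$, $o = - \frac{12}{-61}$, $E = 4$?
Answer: $\frac{\sqrt{5269485}}{366} \approx 6.272$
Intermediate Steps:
$l = 3$ ($l = \left(-7 + 4\right) + 6 = -3 + 6 = 3$)
$o = \frac{12}{61}$ ($o = \left(-12\right) \left(- \frac{1}{61}\right) = \frac{12}{61} \approx 0.19672$)
$y{\left(W,X \right)} = 4 + 4 W^{2}$ ($y{\left(W,X \right)} = 4 + \left(W + W\right)^{2} = 4 + \left(2 W\right)^{2} = 4 + 4 W^{2}$)
$m{\left(P \right)} = - \frac{2}{3} + \frac{4}{61 P}$ ($m{\left(P \right)} = - \frac{2}{3} + \frac{\frac{12}{61} \frac{1}{P}}{3} = - \frac{2}{3} + \frac{4}{61 P}$)
$\sqrt{y{\left(l,-47 \right)} + m{\left(16 \right)}} = \sqrt{\left(4 + 4 \cdot 3^{2}\right) + \frac{2 \left(6 - 976\right)}{183 \cdot 16}} = \sqrt{\left(4 + 4 \cdot 9\right) + \frac{2}{183} \cdot \frac{1}{16} \left(6 - 976\right)} = \sqrt{\left(4 + 36\right) + \frac{2}{183} \cdot \frac{1}{16} \left(-970\right)} = \sqrt{40 - \frac{485}{732}} = \sqrt{\frac{28795}{732}} = \frac{\sqrt{5269485}}{366}$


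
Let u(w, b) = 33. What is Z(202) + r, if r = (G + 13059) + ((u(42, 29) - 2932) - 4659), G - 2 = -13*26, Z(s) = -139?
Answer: 5026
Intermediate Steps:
G = -336 (G = 2 - 13*26 = 2 - 338 = -336)
r = 5165 (r = (-336 + 13059) + ((33 - 2932) - 4659) = 12723 + (-2899 - 4659) = 12723 - 7558 = 5165)
Z(202) + r = -139 + 5165 = 5026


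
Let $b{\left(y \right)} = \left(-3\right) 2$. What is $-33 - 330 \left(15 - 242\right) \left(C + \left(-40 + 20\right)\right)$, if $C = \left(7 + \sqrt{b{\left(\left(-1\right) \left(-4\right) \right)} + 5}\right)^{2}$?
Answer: $2097447 + 1048740 i \approx 2.0974 \cdot 10^{6} + 1.0487 \cdot 10^{6} i$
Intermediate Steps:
$b{\left(y \right)} = -6$
$C = \left(7 + i\right)^{2}$ ($C = \left(7 + \sqrt{-6 + 5}\right)^{2} = \left(7 + \sqrt{-1}\right)^{2} = \left(7 + i\right)^{2} \approx 48.0 + 14.0 i$)
$-33 - 330 \left(15 - 242\right) \left(C + \left(-40 + 20\right)\right) = -33 - 330 \left(15 - 242\right) \left(\left(7 + i\right)^{2} + \left(-40 + 20\right)\right) = -33 - 330 \left(- 227 \left(\left(7 + i\right)^{2} - 20\right)\right) = -33 - 330 \left(- 227 \left(-20 + \left(7 + i\right)^{2}\right)\right) = -33 - 330 \left(4540 - 227 \left(7 + i\right)^{2}\right) = -33 - \left(1498200 - 74910 \left(7 + i\right)^{2}\right) = -1498233 + 74910 \left(7 + i\right)^{2}$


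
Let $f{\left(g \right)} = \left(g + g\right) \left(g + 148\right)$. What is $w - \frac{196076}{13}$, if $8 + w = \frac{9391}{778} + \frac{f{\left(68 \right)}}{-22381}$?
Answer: $- \frac{3413532932481}{226361434} \approx -15080.0$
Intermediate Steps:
$f{\left(g \right)} = 2 g \left(148 + g\right)$
$w = \frac{48026099}{17412418}$ ($w = -8 + \left(\frac{9391}{778} + \frac{2 \cdot 68 \left(148 + 68\right)}{-22381}\right) = -8 + \left(9391 \cdot \frac{1}{778} + 2 \cdot 68 \cdot 216 \left(- \frac{1}{22381}\right)\right) = -8 + \left(\frac{9391}{778} + 29376 \left(- \frac{1}{22381}\right)\right) = -8 + \left(\frac{9391}{778} - \frac{29376}{22381}\right) = -8 + \frac{187325443}{17412418} = \frac{48026099}{17412418} \approx 2.7582$)
$w - \frac{196076}{13} = \frac{48026099}{17412418} - \frac{196076}{13} = - \frac{3413532932481}{226361434}$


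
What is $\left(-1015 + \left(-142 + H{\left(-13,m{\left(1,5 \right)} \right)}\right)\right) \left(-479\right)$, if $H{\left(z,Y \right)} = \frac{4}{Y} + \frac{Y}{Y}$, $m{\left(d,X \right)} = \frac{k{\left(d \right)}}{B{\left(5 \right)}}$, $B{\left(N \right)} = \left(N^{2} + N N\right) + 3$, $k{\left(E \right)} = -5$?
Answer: $\frac{2870168}{5} \approx 5.7403 \cdot 10^{5}$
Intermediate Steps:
$B{\left(N \right)} = 3 + 2 N^{2}$ ($B{\left(N \right)} = \left(N^{2} + N^{2}\right) + 3 = 2 N^{2} + 3 = 3 + 2 N^{2}$)
$m{\left(d,X \right)} = - \frac{5}{53}$ ($m{\left(d,X \right)} = - \frac{5}{3 + 2 \cdot 5^{2}} = - \frac{5}{3 + 2 \cdot 25} = - \frac{5}{3 + 50} = - \frac{5}{53}$)
$H{\left(z,Y \right)} = 1 + \frac{4}{Y}$ ($H{\left(z,Y \right)} = \frac{4}{Y} + 1 = 1 + \frac{4}{Y}$)
$\left(-1015 + \left(-142 + H{\left(-13,m{\left(1,5 \right)} \right)}\right)\right) \left(-479\right) = \left(-1015 - \left(142 - \frac{4 - \frac{5}{53}}{- \frac{5}{53}}\right)\right) \left(-479\right) = \left(-1015 - \frac{917}{5}\right) \left(-479\right) = \left(- \frac{5992}{5}\right) \left(-479\right) = \frac{2870168}{5}$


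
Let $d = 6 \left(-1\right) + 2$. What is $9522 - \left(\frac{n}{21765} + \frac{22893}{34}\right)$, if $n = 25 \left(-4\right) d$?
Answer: $\frac{1309619095}{148002} \approx 8848.7$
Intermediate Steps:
$d = -4$ ($d = -6 + 2 = -4$)
$n = 400$ ($n = 25 \left(-4\right) \left(-4\right) = \left(-100\right) \left(-4\right) = 400$)
$9522 - \left(\frac{n}{21765} + \frac{22893}{34}\right) = 9522 - \left(\frac{400}{21765} + \frac{22893}{34}\right) = 9522 - \left(400 \cdot \frac{1}{21765} + 22893 \cdot \frac{1}{34}\right) = 9522 - \left(\frac{80}{4353} + \frac{22893}{34}\right) = 9522 - \frac{99655949}{148002} = \frac{1309619095}{148002}$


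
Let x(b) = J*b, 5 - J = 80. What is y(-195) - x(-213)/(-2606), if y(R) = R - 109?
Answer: -776249/2606 ≈ -297.87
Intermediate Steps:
J = -75 (J = 5 - 1*80 = 5 - 80 = -75)
y(R) = -109 + R
x(b) = -75*b
y(-195) - x(-213)/(-2606) = (-109 - 195) - (-75*(-213))/(-2606) = -304 - 15975*(-1)/2606 = -304 - 1*(-15975/2606) = -304 + 15975/2606 = -776249/2606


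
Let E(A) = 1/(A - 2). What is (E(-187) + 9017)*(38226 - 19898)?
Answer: 31234797536/189 ≈ 1.6526e+8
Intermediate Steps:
E(A) = 1/(-2 + A)
(E(-187) + 9017)*(38226 - 19898) = (1/(-2 - 187) + 9017)*(38226 - 19898) = (1/(-189) + 9017)*18328 = (-1/189 + 9017)*18328 = (1704212/189)*18328 = 31234797536/189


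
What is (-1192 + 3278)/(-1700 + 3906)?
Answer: 1043/1103 ≈ 0.94560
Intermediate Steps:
(-1192 + 3278)/(-1700 + 3906) = 2086/2206 = 2086*(1/2206) = 1043/1103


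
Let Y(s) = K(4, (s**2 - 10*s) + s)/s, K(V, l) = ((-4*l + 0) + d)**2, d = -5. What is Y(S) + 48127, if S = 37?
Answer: 18994900/37 ≈ 5.1338e+5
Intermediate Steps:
K(V, l) = (-5 - 4*l)**2 (K(V, l) = ((-4*l + 0) - 5)**2 = (-4*l - 5)**2 = (-5 - 4*l)**2)
Y(s) = (5 - 36*s + 4*s**2)**2/s (Y(s) = (5 + 4*((s**2 - 10*s) + s))**2/s = (5 + 4*(s**2 - 9*s))**2/s = (5 + (-36*s + 4*s**2))**2/s = (5 - 36*s + 4*s**2)**2/s)
Y(S) + 48127 = (5 + 4*37*(-9 + 37))**2/37 + 48127 = (5 + 4*37*28)**2/37 + 48127 = (5 + 4144)**2/37 + 48127 = (1/37)*4149**2 + 48127 = (1/37)*17214201 + 48127 = 17214201/37 + 48127 = 18994900/37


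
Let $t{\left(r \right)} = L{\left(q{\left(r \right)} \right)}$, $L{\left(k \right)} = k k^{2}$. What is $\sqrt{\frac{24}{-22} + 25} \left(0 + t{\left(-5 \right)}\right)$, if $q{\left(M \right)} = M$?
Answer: $- \frac{125 \sqrt{2893}}{11} \approx -611.21$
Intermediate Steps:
$L{\left(k \right)} = k^{3}$
$t{\left(r \right)} = r^{3}$
$\sqrt{\frac{24}{-22} + 25} \left(0 + t{\left(-5 \right)}\right) = \sqrt{\frac{24}{-22} + 25} \left(0 + \left(-5\right)^{3}\right) = \sqrt{24 \left(- \frac{1}{22}\right) + 25} \left(0 - 125\right) = \sqrt{- \frac{12}{11} + 25} \left(-125\right) = \sqrt{\frac{263}{11}} \left(-125\right) = \frac{\sqrt{2893}}{11} \left(-125\right) = - \frac{125 \sqrt{2893}}{11}$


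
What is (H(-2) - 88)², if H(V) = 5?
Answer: 6889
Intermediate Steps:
(H(-2) - 88)² = (5 - 88)² = (-83)² = 6889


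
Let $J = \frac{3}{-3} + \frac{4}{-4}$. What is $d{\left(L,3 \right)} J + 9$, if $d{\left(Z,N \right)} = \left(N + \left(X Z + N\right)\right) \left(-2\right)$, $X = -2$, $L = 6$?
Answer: $-15$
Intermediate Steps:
$d{\left(Z,N \right)} = - 4 N + 4 Z$ ($d{\left(Z,N \right)} = \left(N + \left(- 2 Z + N\right)\right) \left(-2\right) = \left(N + \left(N - 2 Z\right)\right) \left(-2\right) = \left(- 2 Z + 2 N\right) \left(-2\right) = - 4 N + 4 Z$)
$J = -2$ ($J = 3 \left(- \frac{1}{3}\right) + 4 \left(- \frac{1}{4}\right) = -1 - 1 = -2$)
$d{\left(L,3 \right)} J + 9 = \left(\left(-4\right) 3 + 4 \cdot 6\right) \left(-2\right) + 9 = \left(-12 + 24\right) \left(-2\right) + 9 = 12 \left(-2\right) + 9 = -24 + 9 = -15$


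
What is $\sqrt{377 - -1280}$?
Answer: $\sqrt{1657} \approx 40.706$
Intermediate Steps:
$\sqrt{377 - -1280} = \sqrt{377 + \left(-203 + 1483\right)} = \sqrt{377 + 1280} = \sqrt{1657}$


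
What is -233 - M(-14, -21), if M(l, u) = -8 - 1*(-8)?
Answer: -233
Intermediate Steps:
M(l, u) = 0 (M(l, u) = -8 + 8 = 0)
-233 - M(-14, -21) = -233 - 1*0 = -233 + 0 = -233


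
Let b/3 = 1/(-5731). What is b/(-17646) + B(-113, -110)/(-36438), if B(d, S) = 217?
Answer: -1828744394/307078894749 ≈ -0.0059553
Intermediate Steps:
b = -3/5731 (b = 3/(-5731) = 3*(-1/5731) = -3/5731 ≈ -0.00052347)
b/(-17646) + B(-113, -110)/(-36438) = -3/5731/(-17646) + 217/(-36438) = -3/5731*(-1/17646) + 217*(-1/36438) = 1/33709742 - 217/36438 = -1828744394/307078894749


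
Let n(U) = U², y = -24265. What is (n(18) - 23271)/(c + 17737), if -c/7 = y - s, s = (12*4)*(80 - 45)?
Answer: -22947/199352 ≈ -0.11511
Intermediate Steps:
s = 1680 (s = 48*35 = 1680)
c = 181615 (c = -7*(-24265 - 1*1680) = -7*(-24265 - 1680) = -7*(-25945) = 181615)
(n(18) - 23271)/(c + 17737) = (18² - 23271)/(181615 + 17737) = (324 - 23271)/199352 = -22947*1/199352 = -22947/199352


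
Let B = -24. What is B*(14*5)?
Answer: -1680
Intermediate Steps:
B*(14*5) = -336*5 = -24*70 = -1680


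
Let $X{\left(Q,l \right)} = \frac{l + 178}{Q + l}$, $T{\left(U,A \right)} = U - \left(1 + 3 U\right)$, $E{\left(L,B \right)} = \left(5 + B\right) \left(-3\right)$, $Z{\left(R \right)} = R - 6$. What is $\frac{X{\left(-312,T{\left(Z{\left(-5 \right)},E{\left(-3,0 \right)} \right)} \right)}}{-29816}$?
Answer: $\frac{199}{8676456} \approx 2.2936 \cdot 10^{-5}$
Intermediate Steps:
$Z{\left(R \right)} = -6 + R$ ($Z{\left(R \right)} = R - 6 = -6 + R$)
$E{\left(L,B \right)} = -15 - 3 B$
$T{\left(U,A \right)} = -1 - 2 U$ ($T{\left(U,A \right)} = U - \left(1 + 3 U\right) = -1 - 2 U$)
$X{\left(Q,l \right)} = \frac{178 + l}{Q + l}$
$\frac{X{\left(-312,T{\left(Z{\left(-5 \right)},E{\left(-3,0 \right)} \right)} \right)}}{-29816} = \frac{\frac{1}{-312 - \left(1 + 2 \left(-6 - 5\right)\right)} \left(178 - \left(1 + 2 \left(-6 - 5\right)\right)\right)}{-29816} = \frac{178 - -21}{-312 - -21} \left(- \frac{1}{29816}\right) = \frac{178 + \left(-1 + 22\right)}{-312 + \left(-1 + 22\right)} \left(- \frac{1}{29816}\right) = \frac{178 + 21}{-312 + 21} \left(- \frac{1}{29816}\right) = \frac{1}{-291} \cdot 199 \left(- \frac{1}{29816}\right) = \left(- \frac{1}{291}\right) 199 \left(- \frac{1}{29816}\right) = \left(- \frac{199}{291}\right) \left(- \frac{1}{29816}\right) = \frac{199}{8676456}$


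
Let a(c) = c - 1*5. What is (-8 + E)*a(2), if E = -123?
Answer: 393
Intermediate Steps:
a(c) = -5 + c (a(c) = c - 5 = -5 + c)
(-8 + E)*a(2) = (-8 - 123)*(-5 + 2) = -131*(-3) = 393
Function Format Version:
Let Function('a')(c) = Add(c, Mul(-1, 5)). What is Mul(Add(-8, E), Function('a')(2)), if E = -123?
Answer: 393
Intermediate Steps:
Function('a')(c) = Add(-5, c) (Function('a')(c) = Add(c, -5) = Add(-5, c))
Mul(Add(-8, E), Function('a')(2)) = Mul(Add(-8, -123), Add(-5, 2)) = Mul(-131, -3) = 393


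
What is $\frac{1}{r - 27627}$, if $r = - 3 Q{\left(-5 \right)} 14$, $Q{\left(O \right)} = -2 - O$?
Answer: $- \frac{1}{27753} \approx -3.6032 \cdot 10^{-5}$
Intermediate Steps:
$r = -126$ ($r = - 3 \left(-2 - -5\right) 14 = - 3 \left(-2 + 5\right) 14 = \left(-3\right) 3 \cdot 14 = \left(-9\right) 14 = -126$)
$\frac{1}{r - 27627} = \frac{1}{-126 - 27627} = \frac{1}{-27753} = - \frac{1}{27753}$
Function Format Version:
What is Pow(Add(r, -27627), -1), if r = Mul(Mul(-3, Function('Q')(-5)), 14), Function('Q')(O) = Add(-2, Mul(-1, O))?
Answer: Rational(-1, 27753) ≈ -3.6032e-5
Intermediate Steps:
r = -126 (r = Mul(Mul(-3, Add(-2, Mul(-1, -5))), 14) = Mul(Mul(-3, Add(-2, 5)), 14) = Mul(Mul(-3, 3), 14) = Mul(-9, 14) = -126)
Pow(Add(r, -27627), -1) = Pow(Add(-126, -27627), -1) = Pow(-27753, -1) = Rational(-1, 27753)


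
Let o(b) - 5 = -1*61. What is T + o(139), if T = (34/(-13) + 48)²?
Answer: 338636/169 ≈ 2003.8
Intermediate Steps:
o(b) = -56 (o(b) = 5 - 1*61 = 5 - 61 = -56)
T = 348100/169 (T = (34*(-1/13) + 48)² = (-34/13 + 48)² = (590/13)² = 348100/169 ≈ 2059.8)
T + o(139) = 348100/169 - 56 = 338636/169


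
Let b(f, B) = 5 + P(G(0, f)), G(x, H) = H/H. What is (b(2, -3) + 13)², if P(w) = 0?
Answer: 324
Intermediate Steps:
G(x, H) = 1
b(f, B) = 5 (b(f, B) = 5 + 0 = 5)
(b(2, -3) + 13)² = (5 + 13)² = 18² = 324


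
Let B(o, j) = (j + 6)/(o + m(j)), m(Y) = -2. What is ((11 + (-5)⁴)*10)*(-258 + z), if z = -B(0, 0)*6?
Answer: -1526400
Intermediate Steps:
B(o, j) = (6 + j)/(-2 + o) (B(o, j) = (j + 6)/(o - 2) = (6 + j)/(-2 + o))
z = 18 (z = -(6 + 0)/(-2 + 0)*6 = -6/(-2)*6 = -(-1)*6/2*6 = -1*(-3)*6 = 3*6 = 18)
((11 + (-5)⁴)*10)*(-258 + z) = ((11 + (-5)⁴)*10)*(-258 + 18) = ((11 + 625)*10)*(-240) = (636*10)*(-240) = 6360*(-240) = -1526400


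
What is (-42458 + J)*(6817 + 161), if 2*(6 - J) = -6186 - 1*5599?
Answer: -255112191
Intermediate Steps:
J = 11797/2 (J = 6 - (-6186 - 1*5599)/2 = 6 - (-6186 - 5599)/2 = 6 - 1/2*(-11785) = 6 + 11785/2 = 11797/2 ≈ 5898.5)
(-42458 + J)*(6817 + 161) = (-42458 + 11797/2)*(6817 + 161) = -73119/2*6978 = -255112191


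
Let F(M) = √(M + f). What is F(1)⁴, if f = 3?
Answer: 16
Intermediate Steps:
F(M) = √(3 + M) (F(M) = √(M + 3) = √(3 + M))
F(1)⁴ = (√(3 + 1))⁴ = (√4)⁴ = 2⁴ = 16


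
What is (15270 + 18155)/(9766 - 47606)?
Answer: -6685/7568 ≈ -0.88332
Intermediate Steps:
(15270 + 18155)/(9766 - 47606) = 33425/(-37840) = 33425*(-1/37840) = -6685/7568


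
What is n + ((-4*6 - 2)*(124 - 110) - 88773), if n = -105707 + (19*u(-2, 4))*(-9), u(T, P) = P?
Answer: -195528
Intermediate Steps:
n = -106391 (n = -105707 + (19*4)*(-9) = -105707 + 76*(-9) = -105707 - 684 = -106391)
n + ((-4*6 - 2)*(124 - 110) - 88773) = -106391 + ((-4*6 - 2)*(124 - 110) - 88773) = -106391 + ((-24 - 2)*14 - 88773) = -106391 + (-26*14 - 88773) = -106391 + (-364 - 88773) = -106391 - 89137 = -195528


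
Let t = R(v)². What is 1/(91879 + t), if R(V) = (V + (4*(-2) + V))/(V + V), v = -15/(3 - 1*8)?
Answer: 9/826912 ≈ 1.0884e-5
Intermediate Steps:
v = 3 (v = -15/(3 - 8) = -15/(-5) = -15*(-⅕) = 3)
R(V) = (-8 + 2*V)/(2*V) (R(V) = (V + (-8 + V))/((2*V)) = (-8 + 2*V)*(1/(2*V)) = (-8 + 2*V)/(2*V))
t = ⅑ (t = ((-4 + 3)/3)² = ((⅓)*(-1))² = (-⅓)² = ⅑ ≈ 0.11111)
1/(91879 + t) = 1/(91879 + ⅑) = 1/(826912/9) = 9/826912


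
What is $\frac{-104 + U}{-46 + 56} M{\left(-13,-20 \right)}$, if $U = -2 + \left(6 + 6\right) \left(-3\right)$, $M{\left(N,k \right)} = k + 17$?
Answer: $\frac{213}{5} \approx 42.6$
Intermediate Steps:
$M{\left(N,k \right)} = 17 + k$
$U = -38$ ($U = -2 + 12 \left(-3\right) = -2 - 36 = -38$)
$\frac{-104 + U}{-46 + 56} M{\left(-13,-20 \right)} = \frac{-104 - 38}{-46 + 56} \left(17 - 20\right) = - \frac{142}{10} \left(-3\right) = \left(-142\right) \frac{1}{10} \left(-3\right) = \left(- \frac{71}{5}\right) \left(-3\right) = \frac{213}{5}$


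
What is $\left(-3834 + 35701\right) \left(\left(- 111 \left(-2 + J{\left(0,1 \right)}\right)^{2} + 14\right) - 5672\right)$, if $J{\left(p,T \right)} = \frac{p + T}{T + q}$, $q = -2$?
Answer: $-212138619$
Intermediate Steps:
$J{\left(p,T \right)} = \frac{T + p}{-2 + T}$ ($J{\left(p,T \right)} = \frac{p + T}{T - 2} = \frac{T + p}{-2 + T}$)
$\left(-3834 + 35701\right) \left(\left(- 111 \left(-2 + J{\left(0,1 \right)}\right)^{2} + 14\right) - 5672\right) = \left(-3834 + 35701\right) \left(\left(- 111 \left(-2 + \frac{1 + 0}{-2 + 1}\right)^{2} + 14\right) - 5672\right) = 31867 \left(\left(- 111 \left(-2 + \frac{1}{-1} \cdot 1\right)^{2} + 14\right) - 5672\right) = 31867 \left(\left(- 111 \left(-2 - 1\right)^{2} + 14\right) - 5672\right) = 31867 \left(\left(- 111 \left(-3\right)^{2} + 14\right) - 5672\right) = 31867 \left(\left(\left(-111\right) 9 + 14\right) - 5672\right) = 31867 \left(\left(-999 + 14\right) - 5672\right) = 31867 \left(-985 - 5672\right) = 31867 \left(-6657\right) = -212138619$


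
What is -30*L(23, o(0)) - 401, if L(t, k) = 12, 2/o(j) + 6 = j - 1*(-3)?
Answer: -761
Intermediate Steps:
o(j) = 2/(-3 + j) (o(j) = 2/(-6 + (j - 1*(-3))) = 2/(-6 + (j + 3)) = 2/(-6 + (3 + j)) = 2/(-3 + j))
-30*L(23, o(0)) - 401 = -30*12 - 401 = -360 - 401 = -761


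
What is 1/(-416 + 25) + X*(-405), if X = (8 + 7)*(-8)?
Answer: 19002599/391 ≈ 48600.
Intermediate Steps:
X = -120 (X = 15*(-8) = -120)
1/(-416 + 25) + X*(-405) = 1/(-416 + 25) - 120*(-405) = 1/(-391) + 48600 = -1/391 + 48600 = 19002599/391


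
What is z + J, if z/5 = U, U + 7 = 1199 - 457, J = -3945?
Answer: -270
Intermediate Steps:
U = 735 (U = -7 + (1199 - 457) = -7 + 742 = 735)
z = 3675 (z = 5*735 = 3675)
z + J = 3675 - 3945 = -270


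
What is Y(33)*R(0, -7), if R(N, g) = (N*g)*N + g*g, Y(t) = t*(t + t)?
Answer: 106722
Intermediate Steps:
Y(t) = 2*t**2 (Y(t) = t*(2*t) = 2*t**2)
R(N, g) = g**2 + g*N**2 (R(N, g) = g*N**2 + g**2 = g**2 + g*N**2)
Y(33)*R(0, -7) = (2*33**2)*(-7*(-7 + 0**2)) = (2*1089)*(-7*(-7 + 0)) = 2178*(-7*(-7)) = 2178*49 = 106722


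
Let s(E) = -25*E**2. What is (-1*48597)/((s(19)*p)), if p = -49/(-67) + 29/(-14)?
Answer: -15194662/3781475 ≈ -4.0182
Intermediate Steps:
p = -1257/938 (p = -49*(-1/67) + 29*(-1/14) = 49/67 - 29/14 = -1257/938 ≈ -1.3401)
(-1*48597)/((s(19)*p)) = (-1*48597)/((-25*19**2*(-1257/938))) = -48597/(-25*361*(-1257/938)) = -48597/((-9025*(-1257/938))) = -48597/11344425/938 = -48597*938/11344425 = -15194662/3781475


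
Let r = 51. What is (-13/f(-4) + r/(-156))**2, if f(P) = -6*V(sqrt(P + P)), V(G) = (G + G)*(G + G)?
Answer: 970225/6230016 ≈ 0.15573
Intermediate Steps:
V(G) = 4*G**2 (V(G) = (2*G)*(2*G) = 4*G**2)
f(P) = -48*P (f(P) = -24*(sqrt(P + P))**2 = -24*(sqrt(2*P))**2 = -24*(sqrt(2)*sqrt(P))**2 = -24*2*P = -48*P)
(-13/f(-4) + r/(-156))**2 = (-13/((-48*(-4))) + 51/(-156))**2 = (-13/192 + 51*(-1/156))**2 = (-13*1/192 - 17/52)**2 = (-13/192 - 17/52)**2 = (-985/2496)**2 = 970225/6230016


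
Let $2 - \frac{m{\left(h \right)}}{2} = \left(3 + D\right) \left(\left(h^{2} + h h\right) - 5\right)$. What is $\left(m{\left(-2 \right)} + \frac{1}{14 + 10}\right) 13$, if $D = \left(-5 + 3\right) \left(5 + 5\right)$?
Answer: $\frac{33085}{24} \approx 1378.5$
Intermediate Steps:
$D = -20$ ($D = \left(-2\right) 10 = -20$)
$m{\left(h \right)} = -166 + 68 h^{2}$ ($m{\left(h \right)} = 4 - 2 \left(3 - 20\right) \left(\left(h^{2} + h h\right) - 5\right) = 4 - 2 \left(- 17 \left(\left(h^{2} + h^{2}\right) - 5\right)\right) = 4 - 2 \left(- 17 \left(2 h^{2} - 5\right)\right) = 4 - 2 \left(- 17 \left(-5 + 2 h^{2}\right)\right) = 4 - 2 \left(85 - 34 h^{2}\right) = 4 + \left(-170 + 68 h^{2}\right) = -166 + 68 h^{2}$)
$\left(m{\left(-2 \right)} + \frac{1}{14 + 10}\right) 13 = \left(\left(-166 + 68 \left(-2\right)^{2}\right) + \frac{1}{14 + 10}\right) 13 = \left(\left(-166 + 68 \cdot 4\right) + \frac{1}{24}\right) 13 = \left(\left(-166 + 272\right) + \frac{1}{24}\right) 13 = \left(106 + \frac{1}{24}\right) 13 = \frac{2545}{24} \cdot 13 = \frac{33085}{24}$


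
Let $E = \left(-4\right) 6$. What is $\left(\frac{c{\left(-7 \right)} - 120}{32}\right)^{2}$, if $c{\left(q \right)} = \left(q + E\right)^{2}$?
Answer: $\frac{707281}{1024} \approx 690.7$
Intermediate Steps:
$E = -24$
$c{\left(q \right)} = \left(-24 + q\right)^{2}$ ($c{\left(q \right)} = \left(q - 24\right)^{2} = \left(-24 + q\right)^{2}$)
$\left(\frac{c{\left(-7 \right)} - 120}{32}\right)^{2} = \left(\frac{\left(-24 - 7\right)^{2} - 120}{32}\right)^{2} = \left(\left(\left(-31\right)^{2} - 120\right) \frac{1}{32}\right)^{2} = \left(\left(961 - 120\right) \frac{1}{32}\right)^{2} = \left(841 \cdot \frac{1}{32}\right)^{2} = \left(\frac{841}{32}\right)^{2} = \frac{707281}{1024}$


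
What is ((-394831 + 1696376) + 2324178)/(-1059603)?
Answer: -3625723/1059603 ≈ -3.4218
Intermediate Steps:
((-394831 + 1696376) + 2324178)/(-1059603) = (1301545 + 2324178)*(-1/1059603) = 3625723*(-1/1059603) = -3625723/1059603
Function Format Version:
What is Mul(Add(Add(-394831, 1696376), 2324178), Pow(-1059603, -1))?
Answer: Rational(-3625723, 1059603) ≈ -3.4218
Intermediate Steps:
Mul(Add(Add(-394831, 1696376), 2324178), Pow(-1059603, -1)) = Mul(Add(1301545, 2324178), Rational(-1, 1059603)) = Mul(3625723, Rational(-1, 1059603)) = Rational(-3625723, 1059603)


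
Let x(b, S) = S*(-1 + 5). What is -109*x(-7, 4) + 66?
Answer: -1678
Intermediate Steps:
x(b, S) = 4*S (x(b, S) = S*4 = 4*S)
-109*x(-7, 4) + 66 = -436*4 + 66 = -109*16 + 66 = -1744 + 66 = -1678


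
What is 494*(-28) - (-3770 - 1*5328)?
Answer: -4734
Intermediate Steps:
494*(-28) - (-3770 - 1*5328) = -13832 - (-3770 - 5328) = -13832 - 1*(-9098) = -13832 + 9098 = -4734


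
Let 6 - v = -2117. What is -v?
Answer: -2123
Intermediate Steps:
v = 2123 (v = 6 - 1*(-2117) = 6 + 2117 = 2123)
-v = -1*2123 = -2123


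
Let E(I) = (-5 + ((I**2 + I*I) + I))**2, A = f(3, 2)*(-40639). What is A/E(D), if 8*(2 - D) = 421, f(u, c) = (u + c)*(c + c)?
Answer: -166457344/5264688005 ≈ -0.031618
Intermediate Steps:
f(u, c) = 2*c*(c + u) (f(u, c) = (c + u)*(2*c) = 2*c*(c + u))
D = -405/8 (D = 2 - 1/8*421 = 2 - 421/8 = -405/8 ≈ -50.625)
A = -812780 (A = (2*2*(2 + 3))*(-40639) = (2*2*5)*(-40639) = 20*(-40639) = -812780)
E(I) = (-5 + I + 2*I**2)**2 (E(I) = (-5 + ((I**2 + I**2) + I))**2 = (-5 + (2*I**2 + I))**2 = (-5 + (I + 2*I**2))**2 = (-5 + I + 2*I**2)**2)
A/E(D) = -812780/(-5 - 405/8 + 2*(-405/8)**2)**2 = -812780/(-5 - 405/8 + 2*(164025/64))**2 = -812780/(-5 - 405/8 + 164025/32)**2 = -812780/((162245/32)**2) = -812780/26323440025/1024 = -812780*1024/26323440025 = -166457344/5264688005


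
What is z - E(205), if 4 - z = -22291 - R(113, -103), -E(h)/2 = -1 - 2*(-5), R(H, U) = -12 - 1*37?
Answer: 22264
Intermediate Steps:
R(H, U) = -49 (R(H, U) = -12 - 37 = -49)
E(h) = -18 (E(h) = -2*(-1 - 2*(-5)) = -2*(-1 + 10) = -2*9 = -18)
z = 22246 (z = 4 - (-22291 - 1*(-49)) = 4 - (-22291 + 49) = 4 - 1*(-22242) = 4 + 22242 = 22246)
z - E(205) = 22246 - 1*(-18) = 22246 + 18 = 22264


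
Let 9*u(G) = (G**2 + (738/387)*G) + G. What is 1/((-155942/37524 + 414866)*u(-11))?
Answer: 1210149/4965960993598 ≈ 2.4369e-7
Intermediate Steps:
u(G) = G**2/9 + 125*G/387 (u(G) = ((G**2 + (738/387)*G) + G)/9 = ((G**2 + (738*(1/387))*G) + G)/9 = ((G**2 + 82*G/43) + G)/9 = (G**2 + 125*G/43)/9 = G**2/9 + 125*G/387)
1/((-155942/37524 + 414866)*u(-11)) = 1/((-155942/37524 + 414866)*(((1/387)*(-11)*(125 + 43*(-11))))) = 1/((-155942*1/37524 + 414866)*(((1/387)*(-11)*(125 - 473)))) = 1/((-77971/18762 + 414866)*(((1/387)*(-11)*(-348)))) = 1/((7783637921/18762)*(1276/129)) = (18762/7783637921)*(129/1276) = 1210149/4965960993598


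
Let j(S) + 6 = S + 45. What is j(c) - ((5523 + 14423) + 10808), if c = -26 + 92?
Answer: -30649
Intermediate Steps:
c = 66
j(S) = 39 + S (j(S) = -6 + (S + 45) = -6 + (45 + S) = 39 + S)
j(c) - ((5523 + 14423) + 10808) = (39 + 66) - ((5523 + 14423) + 10808) = 105 - (19946 + 10808) = 105 - 1*30754 = 105 - 30754 = -30649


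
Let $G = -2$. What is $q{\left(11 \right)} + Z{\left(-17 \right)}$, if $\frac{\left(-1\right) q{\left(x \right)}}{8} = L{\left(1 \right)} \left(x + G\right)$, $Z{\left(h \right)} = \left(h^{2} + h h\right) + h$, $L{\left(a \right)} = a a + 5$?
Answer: $129$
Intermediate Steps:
$L{\left(a \right)} = 5 + a^{2}$ ($L{\left(a \right)} = a^{2} + 5 = 5 + a^{2}$)
$Z{\left(h \right)} = h + 2 h^{2}$ ($Z{\left(h \right)} = \left(h^{2} + h^{2}\right) + h = 2 h^{2} + h = h + 2 h^{2}$)
$q{\left(x \right)} = 96 - 48 x$ ($q{\left(x \right)} = - 8 \left(5 + 1^{2}\right) \left(x - 2\right) = - 8 \left(5 + 1\right) \left(-2 + x\right) = - 8 \cdot 6 \left(-2 + x\right) = - 8 \left(-12 + 6 x\right) = 96 - 48 x$)
$q{\left(11 \right)} + Z{\left(-17 \right)} = \left(96 - 528\right) - 17 \left(1 + 2 \left(-17\right)\right) = \left(96 - 528\right) - 17 \left(1 - 34\right) = -432 - -561 = -432 + 561 = 129$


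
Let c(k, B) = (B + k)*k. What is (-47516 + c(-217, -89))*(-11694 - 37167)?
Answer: -922788846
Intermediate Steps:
c(k, B) = k*(B + k)
(-47516 + c(-217, -89))*(-11694 - 37167) = (-47516 - 217*(-89 - 217))*(-11694 - 37167) = (-47516 - 217*(-306))*(-48861) = (-47516 + 66402)*(-48861) = 18886*(-48861) = -922788846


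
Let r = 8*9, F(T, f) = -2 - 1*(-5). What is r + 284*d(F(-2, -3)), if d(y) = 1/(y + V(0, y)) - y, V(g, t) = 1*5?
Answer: -1489/2 ≈ -744.50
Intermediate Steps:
V(g, t) = 5
F(T, f) = 3 (F(T, f) = -2 + 5 = 3)
r = 72
d(y) = 1/(5 + y) - y (d(y) = 1/(y + 5) - y = 1/(5 + y) - y)
r + 284*d(F(-2, -3)) = 72 + 284*((1 - 1*3**2 - 5*3)/(5 + 3)) = 72 + 284*((1 - 1*9 - 15)/8) = 72 + 284*((1 - 9 - 15)/8) = 72 + 284*((1/8)*(-23)) = 72 + 284*(-23/8) = 72 - 1633/2 = -1489/2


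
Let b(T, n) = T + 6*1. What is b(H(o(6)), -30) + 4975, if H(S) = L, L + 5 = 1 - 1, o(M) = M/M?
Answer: 4976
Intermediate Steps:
o(M) = 1
L = -5 (L = -5 + (1 - 1) = -5 + 0 = -5)
H(S) = -5
b(T, n) = 6 + T (b(T, n) = T + 6 = 6 + T)
b(H(o(6)), -30) + 4975 = (6 - 5) + 4975 = 1 + 4975 = 4976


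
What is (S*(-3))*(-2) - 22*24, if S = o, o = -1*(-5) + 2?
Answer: -486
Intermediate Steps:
o = 7 (o = 5 + 2 = 7)
S = 7
(S*(-3))*(-2) - 22*24 = (7*(-3))*(-2) - 22*24 = -21*(-2) - 528 = 42 - 528 = -486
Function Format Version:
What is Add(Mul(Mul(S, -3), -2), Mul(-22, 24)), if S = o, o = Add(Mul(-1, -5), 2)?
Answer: -486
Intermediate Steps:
o = 7 (o = Add(5, 2) = 7)
S = 7
Add(Mul(Mul(S, -3), -2), Mul(-22, 24)) = Add(Mul(Mul(7, -3), -2), Mul(-22, 24)) = Add(Mul(-21, -2), -528) = Add(42, -528) = -486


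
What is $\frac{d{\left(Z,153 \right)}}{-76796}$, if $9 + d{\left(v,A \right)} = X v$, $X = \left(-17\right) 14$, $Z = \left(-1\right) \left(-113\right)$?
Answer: $\frac{26903}{76796} \approx 0.35032$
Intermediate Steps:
$Z = 113$
$X = -238$
$d{\left(v,A \right)} = -9 - 238 v$
$\frac{d{\left(Z,153 \right)}}{-76796} = \frac{-9 - 26894}{-76796} = \left(-9 - 26894\right) \left(- \frac{1}{76796}\right) = \left(-26903\right) \left(- \frac{1}{76796}\right) = \frac{26903}{76796}$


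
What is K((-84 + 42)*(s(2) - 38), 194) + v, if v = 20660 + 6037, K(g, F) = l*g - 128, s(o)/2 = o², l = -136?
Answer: -144791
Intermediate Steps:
s(o) = 2*o²
K(g, F) = -128 - 136*g (K(g, F) = -136*g - 128 = -128 - 136*g)
v = 26697
K((-84 + 42)*(s(2) - 38), 194) + v = (-128 - 136*(-84 + 42)*(2*2² - 38)) + 26697 = (-128 - (-5712)*(2*4 - 38)) + 26697 = (-128 - (-5712)*(8 - 38)) + 26697 = (-128 - (-5712)*(-30)) + 26697 = (-128 - 136*1260) + 26697 = (-128 - 171360) + 26697 = -171488 + 26697 = -144791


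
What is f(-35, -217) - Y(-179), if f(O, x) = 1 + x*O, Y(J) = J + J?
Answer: 7954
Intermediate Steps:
Y(J) = 2*J
f(O, x) = 1 + O*x
f(-35, -217) - Y(-179) = (1 - 35*(-217)) - 2*(-179) = (1 + 7595) - 1*(-358) = 7596 + 358 = 7954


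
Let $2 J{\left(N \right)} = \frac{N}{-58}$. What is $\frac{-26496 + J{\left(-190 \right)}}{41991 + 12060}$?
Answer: $- \frac{1536673}{3134958} \approx -0.49017$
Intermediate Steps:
$J{\left(N \right)} = - \frac{N}{116}$ ($J{\left(N \right)} = \frac{N \frac{1}{-58}}{2} = \frac{N \left(- \frac{1}{58}\right)}{2} = \frac{\left(- \frac{1}{58}\right) N}{2} = - \frac{N}{116}$)
$\frac{-26496 + J{\left(-190 \right)}}{41991 + 12060} = \frac{-26496 - - \frac{95}{58}}{41991 + 12060} = \frac{-26496 + \frac{95}{58}}{54051} = \left(- \frac{1536673}{58}\right) \frac{1}{54051} = - \frac{1536673}{3134958}$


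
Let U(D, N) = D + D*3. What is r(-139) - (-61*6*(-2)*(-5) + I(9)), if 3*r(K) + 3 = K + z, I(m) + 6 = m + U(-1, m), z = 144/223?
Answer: 2417687/669 ≈ 3613.9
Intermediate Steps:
U(D, N) = 4*D (U(D, N) = D + 3*D = 4*D)
z = 144/223 (z = 144*(1/223) = 144/223 ≈ 0.64574)
I(m) = -10 + m (I(m) = -6 + (m + 4*(-1)) = -6 + (m - 4) = -6 + (-4 + m) = -10 + m)
r(K) = -175/223 + K/3 (r(K) = -1 + (K + 144/223)/3 = -1 + (144/223 + K)/3 = -1 + (48/223 + K/3) = -175/223 + K/3)
r(-139) - (-61*6*(-2)*(-5) + I(9)) = (-175/223 + (⅓)*(-139)) - (-61*6*(-2)*(-5) + (-10 + 9)) = (-175/223 - 139/3) - (-(-732)*(-5) - 1) = -31522/669 - (-61*60 - 1) = -31522/669 - (-3660 - 1) = -31522/669 - 1*(-3661) = -31522/669 + 3661 = 2417687/669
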